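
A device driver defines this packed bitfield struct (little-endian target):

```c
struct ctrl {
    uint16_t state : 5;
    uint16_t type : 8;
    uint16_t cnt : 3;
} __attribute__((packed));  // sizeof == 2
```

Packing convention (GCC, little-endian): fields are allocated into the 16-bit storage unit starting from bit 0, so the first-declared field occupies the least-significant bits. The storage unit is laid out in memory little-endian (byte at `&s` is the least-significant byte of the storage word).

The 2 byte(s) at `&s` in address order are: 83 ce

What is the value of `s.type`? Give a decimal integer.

[0]=0x83 [1]=0xce (little-endian) → word 0xce83
state:5 @ bit 0 → (0xce83>>0)&0x1f = 0x3
type:8 @ bit 5 → (0xce83>>5)&0xff = 0x74  ←
cnt:3 @ bit 13 → (0xce83>>13)&0x7 = 0x6

116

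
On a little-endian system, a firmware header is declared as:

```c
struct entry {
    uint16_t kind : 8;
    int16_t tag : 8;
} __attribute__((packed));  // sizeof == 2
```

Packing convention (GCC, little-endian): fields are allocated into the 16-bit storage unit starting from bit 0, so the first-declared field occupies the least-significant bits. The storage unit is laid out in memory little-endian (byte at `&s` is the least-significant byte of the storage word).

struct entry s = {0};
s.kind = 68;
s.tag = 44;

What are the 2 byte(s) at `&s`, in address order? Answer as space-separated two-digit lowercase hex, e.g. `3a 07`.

44 2c

kind:8 = 68 → 0x44 << 0 → word 0x0044
tag:8 = 44 → 0x2c << 8 → word 0x2c44
word = 0x2c44 → little-endian bytes:
  [0]=0x44  [1]=0x2c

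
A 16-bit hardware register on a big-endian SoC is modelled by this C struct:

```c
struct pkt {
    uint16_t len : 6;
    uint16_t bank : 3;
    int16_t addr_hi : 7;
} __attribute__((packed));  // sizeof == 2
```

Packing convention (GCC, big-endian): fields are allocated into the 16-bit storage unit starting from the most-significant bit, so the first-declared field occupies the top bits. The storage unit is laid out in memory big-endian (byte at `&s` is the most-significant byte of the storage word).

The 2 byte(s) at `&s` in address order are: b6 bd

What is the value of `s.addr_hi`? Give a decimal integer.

[0]=0xb6 [1]=0xbd (big-endian) → word 0xb6bd
len [10+:6] = (word>>10) & 0x3f = 45
bank [7+:3] = (word>>7) & 0x7 = 5
addr_hi [0+:7] = (word>>0) & 0x7f = 61  ←
addr_hi signed 7b, MSB=0: value = 61

61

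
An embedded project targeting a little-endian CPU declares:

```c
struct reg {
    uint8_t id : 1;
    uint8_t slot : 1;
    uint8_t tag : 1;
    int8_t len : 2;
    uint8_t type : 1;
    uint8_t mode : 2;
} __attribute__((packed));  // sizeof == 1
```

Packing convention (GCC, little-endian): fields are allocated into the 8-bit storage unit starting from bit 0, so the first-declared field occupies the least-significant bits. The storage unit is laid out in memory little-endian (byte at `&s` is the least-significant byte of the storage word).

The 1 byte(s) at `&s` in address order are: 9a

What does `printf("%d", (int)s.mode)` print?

2

[0]=0x9a (little-endian) → word 0x9a
id [0+:1] = (word>>0) & 0x1 = 0
slot [1+:1] = (word>>1) & 0x1 = 1
tag [2+:1] = (word>>2) & 0x1 = 0
len [3+:2] = (word>>3) & 0x3 = 3
type [5+:1] = (word>>5) & 0x1 = 0
mode [6+:2] = (word>>6) & 0x3 = 2  ←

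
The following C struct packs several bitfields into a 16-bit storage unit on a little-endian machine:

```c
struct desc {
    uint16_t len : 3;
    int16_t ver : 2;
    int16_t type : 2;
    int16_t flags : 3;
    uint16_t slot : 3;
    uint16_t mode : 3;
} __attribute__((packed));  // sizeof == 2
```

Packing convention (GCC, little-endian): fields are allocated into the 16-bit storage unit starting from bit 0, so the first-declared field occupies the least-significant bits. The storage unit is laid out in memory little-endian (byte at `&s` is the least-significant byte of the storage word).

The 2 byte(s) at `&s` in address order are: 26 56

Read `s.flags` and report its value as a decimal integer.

[0]=0x26 [1]=0x56 (little-endian) → word 0x5626
len [0+:3] = (word>>0) & 0x7 = 6
ver [3+:2] = (word>>3) & 0x3 = 0
type [5+:2] = (word>>5) & 0x3 = 1
flags [7+:3] = (word>>7) & 0x7 = 4  ←
slot [10+:3] = (word>>10) & 0x7 = 5
mode [13+:3] = (word>>13) & 0x7 = 2
flags signed 3b, MSB=1: 4 - 8 = -4

-4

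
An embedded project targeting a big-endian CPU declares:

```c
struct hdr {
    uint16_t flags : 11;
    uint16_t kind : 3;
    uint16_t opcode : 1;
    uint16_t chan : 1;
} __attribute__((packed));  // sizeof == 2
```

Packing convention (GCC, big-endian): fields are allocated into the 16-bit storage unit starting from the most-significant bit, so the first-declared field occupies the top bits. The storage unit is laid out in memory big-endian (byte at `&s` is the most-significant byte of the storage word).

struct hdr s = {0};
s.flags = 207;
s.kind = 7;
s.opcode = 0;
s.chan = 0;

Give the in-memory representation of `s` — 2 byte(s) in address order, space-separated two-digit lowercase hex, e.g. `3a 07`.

19 fc

[5+:11] flags=207 & 0x7ff = 0xcf; word=0x19e0
[2+:3] kind=7 & 0x7 = 0x7; word=0x19fc
[1+:1] opcode=0 & 0x1 = 0x0; word=0x19fc
[0+:1] chan=0 & 0x1 = 0x0; word=0x19fc
word = 0x19fc → big-endian bytes:
  [0]=0x19  [1]=0xfc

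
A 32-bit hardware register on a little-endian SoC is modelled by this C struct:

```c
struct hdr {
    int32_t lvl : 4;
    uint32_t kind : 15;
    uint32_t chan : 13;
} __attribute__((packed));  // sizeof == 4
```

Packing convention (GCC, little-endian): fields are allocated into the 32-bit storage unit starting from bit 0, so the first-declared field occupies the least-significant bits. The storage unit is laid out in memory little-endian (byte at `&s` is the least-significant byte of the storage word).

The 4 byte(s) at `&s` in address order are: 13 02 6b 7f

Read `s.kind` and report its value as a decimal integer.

[0]=0x13 [1]=0x02 [2]=0x6b [3]=0x7f (little-endian) → word 0x7f6b0213
lvl [0+:4] = (word>>0) & 0xf = 3
kind [4+:15] = (word>>4) & 0x7fff = 12321  ←
chan [19+:13] = (word>>19) & 0x1fff = 4077

12321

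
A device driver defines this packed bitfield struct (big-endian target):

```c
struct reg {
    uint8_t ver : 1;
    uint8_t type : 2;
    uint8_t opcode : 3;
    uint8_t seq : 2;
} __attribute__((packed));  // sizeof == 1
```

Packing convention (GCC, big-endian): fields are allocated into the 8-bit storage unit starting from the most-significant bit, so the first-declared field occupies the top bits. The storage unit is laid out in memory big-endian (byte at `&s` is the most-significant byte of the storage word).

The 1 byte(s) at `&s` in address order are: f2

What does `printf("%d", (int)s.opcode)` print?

4

[0]=0xf2 (big-endian) → word 0xf2
ver:1 @ bit 7 → (0xf2>>7)&0x1 = 0x1
type:2 @ bit 5 → (0xf2>>5)&0x3 = 0x3
opcode:3 @ bit 2 → (0xf2>>2)&0x7 = 0x4  ←
seq:2 @ bit 0 → (0xf2>>0)&0x3 = 0x2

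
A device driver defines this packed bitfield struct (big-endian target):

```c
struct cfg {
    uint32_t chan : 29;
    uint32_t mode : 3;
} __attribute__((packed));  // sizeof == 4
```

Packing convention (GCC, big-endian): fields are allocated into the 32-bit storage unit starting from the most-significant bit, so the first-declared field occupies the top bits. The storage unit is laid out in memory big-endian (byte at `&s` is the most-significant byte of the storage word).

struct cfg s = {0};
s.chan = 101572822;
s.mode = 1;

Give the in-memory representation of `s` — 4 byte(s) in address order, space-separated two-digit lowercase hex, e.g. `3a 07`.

chan:29 = 101572822 → 0x60de0d6 << 3 → word 0x306f06b0
mode:3 = 1 → 0x1 << 0 → word 0x306f06b1
word = 0x306f06b1 → big-endian bytes:
  [0]=0x30  [1]=0x6f  [2]=0x06  [3]=0xb1

30 6f 06 b1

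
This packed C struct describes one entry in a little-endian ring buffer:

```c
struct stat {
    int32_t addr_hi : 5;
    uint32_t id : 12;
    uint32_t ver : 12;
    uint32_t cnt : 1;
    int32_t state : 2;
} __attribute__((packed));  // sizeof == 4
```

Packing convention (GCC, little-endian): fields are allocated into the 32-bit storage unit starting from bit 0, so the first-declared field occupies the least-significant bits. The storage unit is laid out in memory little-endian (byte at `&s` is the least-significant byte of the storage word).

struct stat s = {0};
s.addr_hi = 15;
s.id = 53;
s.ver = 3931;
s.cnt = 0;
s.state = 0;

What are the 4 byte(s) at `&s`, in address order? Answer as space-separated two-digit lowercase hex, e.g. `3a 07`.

[0+:5] addr_hi=15 & 0x1f = 0xf; word=0x0000000f
[5+:12] id=53 & 0xfff = 0x35; word=0x000006af
[17+:12] ver=3931 & 0xfff = 0xf5b; word=0x1eb606af
[29+:1] cnt=0 & 0x1 = 0x0; word=0x1eb606af
[30+:2] state=0 & 0x3 = 0x0; word=0x1eb606af
word = 0x1eb606af → little-endian bytes:
  [0]=0xaf  [1]=0x06  [2]=0xb6  [3]=0x1e

af 06 b6 1e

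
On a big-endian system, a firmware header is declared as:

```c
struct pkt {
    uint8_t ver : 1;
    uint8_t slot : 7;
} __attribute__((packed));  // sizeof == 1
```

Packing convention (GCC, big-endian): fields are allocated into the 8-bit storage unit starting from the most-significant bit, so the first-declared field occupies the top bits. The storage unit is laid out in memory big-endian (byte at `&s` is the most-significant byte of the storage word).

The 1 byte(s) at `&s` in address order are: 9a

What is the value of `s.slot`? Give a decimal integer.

[0]=0x9a (big-endian) → word 0x9a
ver [7+:1] = (word>>7) & 0x1 = 1
slot [0+:7] = (word>>0) & 0x7f = 26  ←

26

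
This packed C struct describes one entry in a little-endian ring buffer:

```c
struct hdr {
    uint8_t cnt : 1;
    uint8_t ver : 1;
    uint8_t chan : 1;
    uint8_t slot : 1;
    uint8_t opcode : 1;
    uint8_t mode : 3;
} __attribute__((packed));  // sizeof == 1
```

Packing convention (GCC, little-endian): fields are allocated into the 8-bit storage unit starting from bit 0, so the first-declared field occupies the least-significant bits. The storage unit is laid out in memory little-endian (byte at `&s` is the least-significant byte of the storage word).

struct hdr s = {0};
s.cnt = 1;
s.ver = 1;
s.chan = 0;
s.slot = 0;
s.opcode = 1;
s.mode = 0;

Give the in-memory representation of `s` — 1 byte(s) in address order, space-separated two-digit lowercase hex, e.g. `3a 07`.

13

cnt:1 = 1 → 0x1 << 0 → word 0x01
ver:1 = 1 → 0x1 << 1 → word 0x03
chan:1 = 0 → 0x0 << 2 → word 0x03
slot:1 = 0 → 0x0 << 3 → word 0x03
opcode:1 = 1 → 0x1 << 4 → word 0x13
mode:3 = 0 → 0x0 << 5 → word 0x13
word = 0x13 → little-endian bytes:
  [0]=0x13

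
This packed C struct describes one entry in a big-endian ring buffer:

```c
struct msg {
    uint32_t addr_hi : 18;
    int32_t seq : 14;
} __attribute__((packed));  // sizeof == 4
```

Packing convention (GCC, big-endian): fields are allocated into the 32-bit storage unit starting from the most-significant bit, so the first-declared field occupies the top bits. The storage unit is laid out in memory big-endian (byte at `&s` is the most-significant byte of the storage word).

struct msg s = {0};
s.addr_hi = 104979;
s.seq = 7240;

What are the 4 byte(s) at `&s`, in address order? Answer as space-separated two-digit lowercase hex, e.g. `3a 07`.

66 84 dc 48

addr_hi:18 = 104979 → 0x19a13 << 14 → word 0x6684c000
seq:14 = 7240 → 0x1c48 << 0 → word 0x6684dc48
word = 0x6684dc48 → big-endian bytes:
  [0]=0x66  [1]=0x84  [2]=0xdc  [3]=0x48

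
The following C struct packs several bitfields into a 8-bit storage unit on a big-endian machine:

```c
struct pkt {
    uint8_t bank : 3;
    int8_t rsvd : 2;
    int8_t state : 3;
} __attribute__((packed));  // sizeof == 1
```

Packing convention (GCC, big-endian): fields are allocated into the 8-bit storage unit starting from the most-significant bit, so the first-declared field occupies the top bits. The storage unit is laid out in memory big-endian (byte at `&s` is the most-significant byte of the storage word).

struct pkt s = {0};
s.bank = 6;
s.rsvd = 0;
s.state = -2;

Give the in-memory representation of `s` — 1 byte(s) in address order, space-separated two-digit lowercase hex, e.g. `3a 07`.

bank (3b) val=6 bits=0x6 at bit 5: 0xc0
rsvd (2b) val=0 bits=0x0 at bit 3: 0xc0
state (3b) val=-2 bits=0x6 at bit 0: 0xc6
word = 0xc6 → big-endian bytes:
  [0]=0xc6

c6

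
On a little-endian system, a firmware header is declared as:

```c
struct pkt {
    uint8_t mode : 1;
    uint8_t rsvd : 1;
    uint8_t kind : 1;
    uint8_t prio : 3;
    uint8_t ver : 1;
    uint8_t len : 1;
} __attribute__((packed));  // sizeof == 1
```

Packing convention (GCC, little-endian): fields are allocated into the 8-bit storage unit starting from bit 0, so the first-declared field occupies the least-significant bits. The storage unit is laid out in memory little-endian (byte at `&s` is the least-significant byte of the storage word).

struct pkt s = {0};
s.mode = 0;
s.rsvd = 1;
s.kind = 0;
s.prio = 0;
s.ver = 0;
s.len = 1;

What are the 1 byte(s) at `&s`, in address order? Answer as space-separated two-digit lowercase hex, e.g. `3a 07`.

82

mode:1 = 0 → 0x0 << 0 → word 0x00
rsvd:1 = 1 → 0x1 << 1 → word 0x02
kind:1 = 0 → 0x0 << 2 → word 0x02
prio:3 = 0 → 0x0 << 3 → word 0x02
ver:1 = 0 → 0x0 << 6 → word 0x02
len:1 = 1 → 0x1 << 7 → word 0x82
word = 0x82 → little-endian bytes:
  [0]=0x82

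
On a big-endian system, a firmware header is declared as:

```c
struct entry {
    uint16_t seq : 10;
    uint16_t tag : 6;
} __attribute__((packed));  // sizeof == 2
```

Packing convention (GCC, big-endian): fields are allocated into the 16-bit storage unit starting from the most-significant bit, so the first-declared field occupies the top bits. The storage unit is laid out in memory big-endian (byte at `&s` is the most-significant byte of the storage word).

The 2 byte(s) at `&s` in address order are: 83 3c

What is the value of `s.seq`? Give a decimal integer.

524

[0]=0x83 [1]=0x3c (big-endian) → word 0x833c
seq:10 @ bit 6 → (0x833c>>6)&0x3ff = 0x20c  ←
tag:6 @ bit 0 → (0x833c>>0)&0x3f = 0x3c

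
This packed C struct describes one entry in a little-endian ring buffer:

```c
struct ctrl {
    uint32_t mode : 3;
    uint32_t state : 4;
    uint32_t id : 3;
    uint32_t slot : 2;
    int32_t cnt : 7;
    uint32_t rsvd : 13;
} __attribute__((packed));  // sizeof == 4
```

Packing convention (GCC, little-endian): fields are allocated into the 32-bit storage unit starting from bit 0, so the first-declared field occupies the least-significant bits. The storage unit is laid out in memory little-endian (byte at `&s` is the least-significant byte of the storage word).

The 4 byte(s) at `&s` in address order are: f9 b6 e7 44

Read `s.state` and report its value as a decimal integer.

[0]=0xf9 [1]=0xb6 [2]=0xe7 [3]=0x44 (little-endian) → word 0x44e7b6f9
mode:3 @ bit 0 → (0x44e7b6f9>>0)&0x7 = 0x1
state:4 @ bit 3 → (0x44e7b6f9>>3)&0xf = 0xf  ←
id:3 @ bit 7 → (0x44e7b6f9>>7)&0x7 = 0x5
slot:2 @ bit 10 → (0x44e7b6f9>>10)&0x3 = 0x1
cnt:7 @ bit 12 → (0x44e7b6f9>>12)&0x7f = 0x7b
rsvd:13 @ bit 19 → (0x44e7b6f9>>19)&0x1fff = 0x89c

15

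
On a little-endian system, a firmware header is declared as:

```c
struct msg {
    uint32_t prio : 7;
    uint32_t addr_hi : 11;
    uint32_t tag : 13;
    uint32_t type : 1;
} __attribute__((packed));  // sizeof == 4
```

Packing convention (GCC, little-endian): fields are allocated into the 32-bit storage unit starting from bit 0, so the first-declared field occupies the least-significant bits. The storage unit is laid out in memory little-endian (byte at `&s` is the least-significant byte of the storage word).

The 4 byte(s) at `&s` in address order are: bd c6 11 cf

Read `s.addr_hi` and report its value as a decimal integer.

909

[0]=0xbd [1]=0xc6 [2]=0x11 [3]=0xcf (little-endian) → word 0xcf11c6bd
prio [0+:7] = (word>>0) & 0x7f = 61
addr_hi [7+:11] = (word>>7) & 0x7ff = 909  ←
tag [18+:13] = (word>>18) & 0x1fff = 5060
type [31+:1] = (word>>31) & 0x1 = 1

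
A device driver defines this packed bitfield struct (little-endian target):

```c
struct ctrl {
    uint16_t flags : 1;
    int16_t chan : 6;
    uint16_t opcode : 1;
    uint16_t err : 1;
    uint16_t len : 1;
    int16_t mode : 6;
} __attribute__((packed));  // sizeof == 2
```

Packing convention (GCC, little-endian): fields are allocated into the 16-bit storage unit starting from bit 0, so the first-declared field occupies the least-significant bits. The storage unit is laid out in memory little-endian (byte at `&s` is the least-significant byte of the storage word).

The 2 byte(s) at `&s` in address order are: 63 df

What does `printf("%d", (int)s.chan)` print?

-15

[0]=0x63 [1]=0xdf (little-endian) → word 0xdf63
flags [0+:1] = (word>>0) & 0x1 = 1
chan [1+:6] = (word>>1) & 0x3f = 49  ←
opcode [7+:1] = (word>>7) & 0x1 = 0
err [8+:1] = (word>>8) & 0x1 = 1
len [9+:1] = (word>>9) & 0x1 = 1
mode [10+:6] = (word>>10) & 0x3f = 55
chan signed 6b, MSB=1: 49 - 64 = -15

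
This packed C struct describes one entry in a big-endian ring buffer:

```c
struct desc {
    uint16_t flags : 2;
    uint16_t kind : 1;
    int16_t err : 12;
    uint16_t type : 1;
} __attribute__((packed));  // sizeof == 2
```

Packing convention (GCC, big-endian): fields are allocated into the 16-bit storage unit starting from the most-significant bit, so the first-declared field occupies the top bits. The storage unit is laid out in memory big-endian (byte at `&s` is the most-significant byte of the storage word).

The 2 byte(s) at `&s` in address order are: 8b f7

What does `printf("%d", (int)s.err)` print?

1531

[0]=0x8b [1]=0xf7 (big-endian) → word 0x8bf7
flags:2 @ bit 14 → (0x8bf7>>14)&0x3 = 0x2
kind:1 @ bit 13 → (0x8bf7>>13)&0x1 = 0x0
err:12 @ bit 1 → (0x8bf7>>1)&0xfff = 0x5fb  ←
type:1 @ bit 0 → (0x8bf7>>0)&0x1 = 0x1
err signed 12b, MSB=0: value = 1531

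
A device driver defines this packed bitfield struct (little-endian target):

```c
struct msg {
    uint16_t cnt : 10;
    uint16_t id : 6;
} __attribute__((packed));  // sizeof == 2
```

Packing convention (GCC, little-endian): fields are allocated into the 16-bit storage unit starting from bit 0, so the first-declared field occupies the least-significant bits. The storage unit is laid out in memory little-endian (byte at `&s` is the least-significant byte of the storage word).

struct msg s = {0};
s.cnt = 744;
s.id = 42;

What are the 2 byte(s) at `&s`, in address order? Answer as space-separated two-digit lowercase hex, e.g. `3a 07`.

e8 aa

cnt:10 = 744 → 0x2e8 << 0 → word 0x02e8
id:6 = 42 → 0x2a << 10 → word 0xaae8
word = 0xaae8 → little-endian bytes:
  [0]=0xe8  [1]=0xaa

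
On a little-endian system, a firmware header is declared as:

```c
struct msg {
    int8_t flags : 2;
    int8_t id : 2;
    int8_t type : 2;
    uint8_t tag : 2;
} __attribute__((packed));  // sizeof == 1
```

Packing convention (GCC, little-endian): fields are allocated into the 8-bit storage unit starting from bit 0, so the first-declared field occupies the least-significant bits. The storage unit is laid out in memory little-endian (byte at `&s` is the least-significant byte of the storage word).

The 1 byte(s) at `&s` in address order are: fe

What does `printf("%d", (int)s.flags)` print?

-2

[0]=0xfe (little-endian) → word 0xfe
flags [0+:2] = (word>>0) & 0x3 = 2  ←
id [2+:2] = (word>>2) & 0x3 = 3
type [4+:2] = (word>>4) & 0x3 = 3
tag [6+:2] = (word>>6) & 0x3 = 3
flags signed 2b, MSB=1: 2 - 4 = -2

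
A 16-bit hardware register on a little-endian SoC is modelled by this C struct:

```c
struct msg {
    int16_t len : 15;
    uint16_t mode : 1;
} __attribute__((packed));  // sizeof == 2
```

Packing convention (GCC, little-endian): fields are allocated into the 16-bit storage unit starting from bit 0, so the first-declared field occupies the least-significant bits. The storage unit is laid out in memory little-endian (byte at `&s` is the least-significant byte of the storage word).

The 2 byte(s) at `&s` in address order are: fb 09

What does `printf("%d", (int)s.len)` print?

2555

[0]=0xfb [1]=0x09 (little-endian) → word 0x09fb
len [0+:15] = (word>>0) & 0x7fff = 2555  ←
mode [15+:1] = (word>>15) & 0x1 = 0
len signed 15b, MSB=0: value = 2555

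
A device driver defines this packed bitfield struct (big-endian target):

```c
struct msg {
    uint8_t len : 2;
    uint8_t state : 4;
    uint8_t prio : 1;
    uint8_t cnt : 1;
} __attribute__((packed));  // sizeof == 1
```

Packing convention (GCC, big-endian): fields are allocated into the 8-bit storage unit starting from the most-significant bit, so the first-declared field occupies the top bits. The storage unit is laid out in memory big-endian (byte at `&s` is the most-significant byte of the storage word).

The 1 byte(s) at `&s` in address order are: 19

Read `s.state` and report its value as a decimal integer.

[0]=0x19 (big-endian) → word 0x19
len [6+:2] = (word>>6) & 0x3 = 0
state [2+:4] = (word>>2) & 0xf = 6  ←
prio [1+:1] = (word>>1) & 0x1 = 0
cnt [0+:1] = (word>>0) & 0x1 = 1

6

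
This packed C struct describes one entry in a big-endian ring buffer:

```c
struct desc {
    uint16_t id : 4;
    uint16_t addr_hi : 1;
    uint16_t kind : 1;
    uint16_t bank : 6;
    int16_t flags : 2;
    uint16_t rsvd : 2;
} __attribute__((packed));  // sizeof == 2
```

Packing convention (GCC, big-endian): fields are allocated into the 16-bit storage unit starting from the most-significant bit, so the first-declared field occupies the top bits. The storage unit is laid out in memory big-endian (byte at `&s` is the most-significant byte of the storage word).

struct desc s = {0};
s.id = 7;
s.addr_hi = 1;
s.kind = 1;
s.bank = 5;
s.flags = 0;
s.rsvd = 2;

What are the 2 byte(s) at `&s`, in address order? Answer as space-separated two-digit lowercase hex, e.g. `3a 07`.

7c 52

id (4b) val=7 bits=0x7 at bit 12: 0x7000
addr_hi (1b) val=1 bits=0x1 at bit 11: 0x7800
kind (1b) val=1 bits=0x1 at bit 10: 0x7c00
bank (6b) val=5 bits=0x5 at bit 4: 0x7c50
flags (2b) val=0 bits=0x0 at bit 2: 0x7c50
rsvd (2b) val=2 bits=0x2 at bit 0: 0x7c52
word = 0x7c52 → big-endian bytes:
  [0]=0x7c  [1]=0x52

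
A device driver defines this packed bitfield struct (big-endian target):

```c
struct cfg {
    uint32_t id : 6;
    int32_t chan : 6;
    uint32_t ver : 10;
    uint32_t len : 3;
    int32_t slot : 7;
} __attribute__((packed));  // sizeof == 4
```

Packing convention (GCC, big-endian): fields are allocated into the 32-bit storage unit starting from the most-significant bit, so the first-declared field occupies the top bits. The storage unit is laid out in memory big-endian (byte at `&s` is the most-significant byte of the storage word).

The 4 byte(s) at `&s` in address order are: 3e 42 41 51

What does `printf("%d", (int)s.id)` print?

[0]=0x3e [1]=0x42 [2]=0x41 [3]=0x51 (big-endian) → word 0x3e424151
id:6 @ bit 26 → (0x3e424151>>26)&0x3f = 0xf  ←
chan:6 @ bit 20 → (0x3e424151>>20)&0x3f = 0x24
ver:10 @ bit 10 → (0x3e424151>>10)&0x3ff = 0x90
len:3 @ bit 7 → (0x3e424151>>7)&0x7 = 0x2
slot:7 @ bit 0 → (0x3e424151>>0)&0x7f = 0x51

15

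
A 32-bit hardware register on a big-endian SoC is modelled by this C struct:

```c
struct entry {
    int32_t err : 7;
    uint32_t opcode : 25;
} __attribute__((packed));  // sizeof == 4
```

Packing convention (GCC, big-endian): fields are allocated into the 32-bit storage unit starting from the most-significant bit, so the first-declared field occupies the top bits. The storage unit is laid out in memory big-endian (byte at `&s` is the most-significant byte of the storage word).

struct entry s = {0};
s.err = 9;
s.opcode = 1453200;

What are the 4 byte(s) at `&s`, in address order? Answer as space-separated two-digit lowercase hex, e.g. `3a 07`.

err:7 = 9 → 0x9 << 25 → word 0x12000000
opcode:25 = 1453200 → 0x162c90 << 0 → word 0x12162c90
word = 0x12162c90 → big-endian bytes:
  [0]=0x12  [1]=0x16  [2]=0x2c  [3]=0x90

12 16 2c 90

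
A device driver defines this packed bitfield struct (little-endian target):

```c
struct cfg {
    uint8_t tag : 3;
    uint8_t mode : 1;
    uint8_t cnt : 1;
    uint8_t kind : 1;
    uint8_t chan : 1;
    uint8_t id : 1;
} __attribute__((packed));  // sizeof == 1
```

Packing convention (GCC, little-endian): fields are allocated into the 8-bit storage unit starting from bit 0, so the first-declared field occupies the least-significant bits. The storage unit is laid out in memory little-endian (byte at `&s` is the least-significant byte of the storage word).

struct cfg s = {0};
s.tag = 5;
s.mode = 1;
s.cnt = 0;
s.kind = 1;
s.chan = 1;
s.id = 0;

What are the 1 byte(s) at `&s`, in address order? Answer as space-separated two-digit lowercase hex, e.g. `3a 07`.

6d

tag:3 = 5 → 0x5 << 0 → word 0x05
mode:1 = 1 → 0x1 << 3 → word 0x0d
cnt:1 = 0 → 0x0 << 4 → word 0x0d
kind:1 = 1 → 0x1 << 5 → word 0x2d
chan:1 = 1 → 0x1 << 6 → word 0x6d
id:1 = 0 → 0x0 << 7 → word 0x6d
word = 0x6d → little-endian bytes:
  [0]=0x6d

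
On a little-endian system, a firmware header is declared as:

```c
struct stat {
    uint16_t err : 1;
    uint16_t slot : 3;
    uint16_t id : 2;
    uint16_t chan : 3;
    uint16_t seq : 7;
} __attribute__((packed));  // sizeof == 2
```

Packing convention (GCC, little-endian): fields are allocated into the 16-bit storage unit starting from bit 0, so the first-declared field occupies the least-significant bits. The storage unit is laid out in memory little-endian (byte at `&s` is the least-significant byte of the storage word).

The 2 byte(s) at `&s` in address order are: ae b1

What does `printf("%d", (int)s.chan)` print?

[0]=0xae [1]=0xb1 (little-endian) → word 0xb1ae
err:1 @ bit 0 → (0xb1ae>>0)&0x1 = 0x0
slot:3 @ bit 1 → (0xb1ae>>1)&0x7 = 0x7
id:2 @ bit 4 → (0xb1ae>>4)&0x3 = 0x2
chan:3 @ bit 6 → (0xb1ae>>6)&0x7 = 0x6  ←
seq:7 @ bit 9 → (0xb1ae>>9)&0x7f = 0x58

6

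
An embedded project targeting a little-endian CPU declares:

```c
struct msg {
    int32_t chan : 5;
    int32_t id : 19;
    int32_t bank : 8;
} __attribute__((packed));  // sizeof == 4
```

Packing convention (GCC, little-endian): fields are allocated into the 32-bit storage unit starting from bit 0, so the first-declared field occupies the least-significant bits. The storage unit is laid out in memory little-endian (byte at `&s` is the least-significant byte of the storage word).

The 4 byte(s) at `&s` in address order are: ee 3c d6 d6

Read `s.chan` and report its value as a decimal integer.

[0]=0xee [1]=0x3c [2]=0xd6 [3]=0xd6 (little-endian) → word 0xd6d63cee
chan:5 @ bit 0 → (0xd6d63cee>>0)&0x1f = 0xe  ←
id:19 @ bit 5 → (0xd6d63cee>>5)&0x7ffff = 0x6b1e7
bank:8 @ bit 24 → (0xd6d63cee>>24)&0xff = 0xd6
chan signed 5b, MSB=0: value = 14

14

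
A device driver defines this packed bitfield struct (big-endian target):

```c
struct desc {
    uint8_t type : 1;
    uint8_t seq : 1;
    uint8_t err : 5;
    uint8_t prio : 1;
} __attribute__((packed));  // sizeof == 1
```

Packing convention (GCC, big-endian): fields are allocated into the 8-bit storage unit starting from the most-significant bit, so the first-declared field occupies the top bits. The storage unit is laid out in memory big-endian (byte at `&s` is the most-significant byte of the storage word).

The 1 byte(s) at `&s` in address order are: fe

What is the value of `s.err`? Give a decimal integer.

[0]=0xfe (big-endian) → word 0xfe
type [7+:1] = (word>>7) & 0x1 = 1
seq [6+:1] = (word>>6) & 0x1 = 1
err [1+:5] = (word>>1) & 0x1f = 31  ←
prio [0+:1] = (word>>0) & 0x1 = 0

31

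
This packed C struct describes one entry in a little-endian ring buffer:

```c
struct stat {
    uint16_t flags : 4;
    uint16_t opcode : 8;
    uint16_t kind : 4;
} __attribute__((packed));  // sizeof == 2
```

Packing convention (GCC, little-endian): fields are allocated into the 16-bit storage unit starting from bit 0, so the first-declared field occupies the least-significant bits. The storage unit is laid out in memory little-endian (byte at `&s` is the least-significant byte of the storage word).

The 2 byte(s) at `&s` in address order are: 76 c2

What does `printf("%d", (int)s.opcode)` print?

[0]=0x76 [1]=0xc2 (little-endian) → word 0xc276
flags [0+:4] = (word>>0) & 0xf = 6
opcode [4+:8] = (word>>4) & 0xff = 39  ←
kind [12+:4] = (word>>12) & 0xf = 12

39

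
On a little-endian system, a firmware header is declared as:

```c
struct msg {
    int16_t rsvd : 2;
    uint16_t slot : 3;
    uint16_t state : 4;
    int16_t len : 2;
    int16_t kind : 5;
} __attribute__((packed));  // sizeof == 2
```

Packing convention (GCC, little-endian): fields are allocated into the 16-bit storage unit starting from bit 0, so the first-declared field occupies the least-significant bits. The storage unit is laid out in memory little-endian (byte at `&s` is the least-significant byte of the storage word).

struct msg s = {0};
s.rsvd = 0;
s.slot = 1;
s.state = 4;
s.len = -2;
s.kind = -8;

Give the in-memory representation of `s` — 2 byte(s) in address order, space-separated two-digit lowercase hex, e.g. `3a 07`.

84 c4

[0+:2] rsvd=0 & 0x3 = 0x0; word=0x0000
[2+:3] slot=1 & 0x7 = 0x1; word=0x0004
[5+:4] state=4 & 0xf = 0x4; word=0x0084
[9+:2] len=-2 & 0x3 = 0x2; word=0x0484
[11+:5] kind=-8 & 0x1f = 0x18; word=0xc484
word = 0xc484 → little-endian bytes:
  [0]=0x84  [1]=0xc4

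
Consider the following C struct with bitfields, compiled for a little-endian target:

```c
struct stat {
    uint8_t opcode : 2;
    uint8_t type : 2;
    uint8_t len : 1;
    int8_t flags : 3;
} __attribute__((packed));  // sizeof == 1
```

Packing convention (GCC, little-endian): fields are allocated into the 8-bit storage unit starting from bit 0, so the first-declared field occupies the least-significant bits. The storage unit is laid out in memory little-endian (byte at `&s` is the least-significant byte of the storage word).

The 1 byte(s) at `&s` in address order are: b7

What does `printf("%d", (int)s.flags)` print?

-3

[0]=0xb7 (little-endian) → word 0xb7
opcode [0+:2] = (word>>0) & 0x3 = 3
type [2+:2] = (word>>2) & 0x3 = 1
len [4+:1] = (word>>4) & 0x1 = 1
flags [5+:3] = (word>>5) & 0x7 = 5  ←
flags signed 3b, MSB=1: 5 - 8 = -3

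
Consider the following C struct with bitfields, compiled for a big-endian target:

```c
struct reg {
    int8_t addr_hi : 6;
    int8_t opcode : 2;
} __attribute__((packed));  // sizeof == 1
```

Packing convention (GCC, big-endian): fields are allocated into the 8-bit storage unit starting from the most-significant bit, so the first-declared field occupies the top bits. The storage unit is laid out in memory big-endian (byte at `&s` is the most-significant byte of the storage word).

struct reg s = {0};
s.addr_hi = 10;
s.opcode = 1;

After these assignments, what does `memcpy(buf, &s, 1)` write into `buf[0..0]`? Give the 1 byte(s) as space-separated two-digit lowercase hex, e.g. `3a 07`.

29

addr_hi (6b) val=10 bits=0xa at bit 2: 0x28
opcode (2b) val=1 bits=0x1 at bit 0: 0x29
word = 0x29 → big-endian bytes:
  [0]=0x29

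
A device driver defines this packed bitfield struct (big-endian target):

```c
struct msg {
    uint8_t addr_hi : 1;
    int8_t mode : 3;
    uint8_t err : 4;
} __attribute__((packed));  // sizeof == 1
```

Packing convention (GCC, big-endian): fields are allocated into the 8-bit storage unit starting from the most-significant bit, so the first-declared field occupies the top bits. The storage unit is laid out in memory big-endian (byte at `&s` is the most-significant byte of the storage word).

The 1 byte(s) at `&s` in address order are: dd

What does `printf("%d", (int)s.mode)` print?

-3

[0]=0xdd (big-endian) → word 0xdd
addr_hi [7+:1] = (word>>7) & 0x1 = 1
mode [4+:3] = (word>>4) & 0x7 = 5  ←
err [0+:4] = (word>>0) & 0xf = 13
mode signed 3b, MSB=1: 5 - 8 = -3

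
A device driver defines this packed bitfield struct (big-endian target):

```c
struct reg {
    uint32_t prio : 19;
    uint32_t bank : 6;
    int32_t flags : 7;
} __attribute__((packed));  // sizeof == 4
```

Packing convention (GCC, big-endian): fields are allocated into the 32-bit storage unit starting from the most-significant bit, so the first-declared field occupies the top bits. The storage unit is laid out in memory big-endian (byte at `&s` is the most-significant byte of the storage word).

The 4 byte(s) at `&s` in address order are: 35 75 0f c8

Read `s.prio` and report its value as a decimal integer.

109480

[0]=0x35 [1]=0x75 [2]=0x0f [3]=0xc8 (big-endian) → word 0x35750fc8
prio [13+:19] = (word>>13) & 0x7ffff = 109480  ←
bank [7+:6] = (word>>7) & 0x3f = 31
flags [0+:7] = (word>>0) & 0x7f = 72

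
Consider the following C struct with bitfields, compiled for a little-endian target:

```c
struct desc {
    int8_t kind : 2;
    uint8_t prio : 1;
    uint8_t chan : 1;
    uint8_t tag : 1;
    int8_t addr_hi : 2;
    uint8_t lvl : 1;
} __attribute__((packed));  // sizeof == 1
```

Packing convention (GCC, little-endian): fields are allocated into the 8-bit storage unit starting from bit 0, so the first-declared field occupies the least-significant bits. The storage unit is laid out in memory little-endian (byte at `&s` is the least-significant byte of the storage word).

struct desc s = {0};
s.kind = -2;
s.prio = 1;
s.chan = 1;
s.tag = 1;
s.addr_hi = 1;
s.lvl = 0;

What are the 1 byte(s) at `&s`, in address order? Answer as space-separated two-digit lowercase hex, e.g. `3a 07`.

3e

[0+:2] kind=-2 & 0x3 = 0x2; word=0x02
[2+:1] prio=1 & 0x1 = 0x1; word=0x06
[3+:1] chan=1 & 0x1 = 0x1; word=0x0e
[4+:1] tag=1 & 0x1 = 0x1; word=0x1e
[5+:2] addr_hi=1 & 0x3 = 0x1; word=0x3e
[7+:1] lvl=0 & 0x1 = 0x0; word=0x3e
word = 0x3e → little-endian bytes:
  [0]=0x3e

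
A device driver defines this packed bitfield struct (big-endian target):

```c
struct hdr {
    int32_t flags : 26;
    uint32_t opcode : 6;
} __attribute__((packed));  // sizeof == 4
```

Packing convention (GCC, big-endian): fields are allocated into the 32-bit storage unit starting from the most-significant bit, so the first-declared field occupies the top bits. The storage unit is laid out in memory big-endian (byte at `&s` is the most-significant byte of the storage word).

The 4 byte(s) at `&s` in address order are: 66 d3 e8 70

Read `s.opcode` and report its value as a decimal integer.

[0]=0x66 [1]=0xd3 [2]=0xe8 [3]=0x70 (big-endian) → word 0x66d3e870
flags [6+:26] = (word>>6) & 0x3ffffff = 26955681
opcode [0+:6] = (word>>0) & 0x3f = 48  ←

48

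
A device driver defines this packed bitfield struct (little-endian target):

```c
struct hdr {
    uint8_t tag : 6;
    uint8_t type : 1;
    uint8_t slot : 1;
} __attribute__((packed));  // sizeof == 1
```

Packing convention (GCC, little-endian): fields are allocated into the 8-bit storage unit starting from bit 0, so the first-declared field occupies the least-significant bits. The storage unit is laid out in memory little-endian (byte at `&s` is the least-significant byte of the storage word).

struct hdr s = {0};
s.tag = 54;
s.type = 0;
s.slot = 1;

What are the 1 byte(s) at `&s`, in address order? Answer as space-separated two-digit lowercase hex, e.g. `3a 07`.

tag (6b) val=54 bits=0x36 at bit 0: 0x36
type (1b) val=0 bits=0x0 at bit 6: 0x36
slot (1b) val=1 bits=0x1 at bit 7: 0xb6
word = 0xb6 → little-endian bytes:
  [0]=0xb6

b6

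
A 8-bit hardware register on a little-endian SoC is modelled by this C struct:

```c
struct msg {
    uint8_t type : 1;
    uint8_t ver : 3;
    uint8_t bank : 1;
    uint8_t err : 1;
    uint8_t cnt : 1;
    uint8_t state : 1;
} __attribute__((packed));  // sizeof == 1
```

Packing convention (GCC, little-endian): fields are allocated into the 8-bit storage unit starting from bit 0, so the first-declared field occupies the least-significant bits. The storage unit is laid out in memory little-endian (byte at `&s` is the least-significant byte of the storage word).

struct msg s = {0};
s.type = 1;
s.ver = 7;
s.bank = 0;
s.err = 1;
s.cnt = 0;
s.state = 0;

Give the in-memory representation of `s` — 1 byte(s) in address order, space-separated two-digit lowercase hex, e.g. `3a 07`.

type:1 = 1 → 0x1 << 0 → word 0x01
ver:3 = 7 → 0x7 << 1 → word 0x0f
bank:1 = 0 → 0x0 << 4 → word 0x0f
err:1 = 1 → 0x1 << 5 → word 0x2f
cnt:1 = 0 → 0x0 << 6 → word 0x2f
state:1 = 0 → 0x0 << 7 → word 0x2f
word = 0x2f → little-endian bytes:
  [0]=0x2f

2f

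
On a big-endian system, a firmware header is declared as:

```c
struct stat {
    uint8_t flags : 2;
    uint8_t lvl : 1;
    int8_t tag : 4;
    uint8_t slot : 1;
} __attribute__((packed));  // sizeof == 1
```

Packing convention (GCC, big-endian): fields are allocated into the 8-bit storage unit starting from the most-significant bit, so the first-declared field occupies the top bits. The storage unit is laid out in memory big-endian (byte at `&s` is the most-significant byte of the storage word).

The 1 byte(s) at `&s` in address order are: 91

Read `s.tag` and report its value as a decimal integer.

[0]=0x91 (big-endian) → word 0x91
flags [6+:2] = (word>>6) & 0x3 = 2
lvl [5+:1] = (word>>5) & 0x1 = 0
tag [1+:4] = (word>>1) & 0xf = 8  ←
slot [0+:1] = (word>>0) & 0x1 = 1
tag signed 4b, MSB=1: 8 - 16 = -8

-8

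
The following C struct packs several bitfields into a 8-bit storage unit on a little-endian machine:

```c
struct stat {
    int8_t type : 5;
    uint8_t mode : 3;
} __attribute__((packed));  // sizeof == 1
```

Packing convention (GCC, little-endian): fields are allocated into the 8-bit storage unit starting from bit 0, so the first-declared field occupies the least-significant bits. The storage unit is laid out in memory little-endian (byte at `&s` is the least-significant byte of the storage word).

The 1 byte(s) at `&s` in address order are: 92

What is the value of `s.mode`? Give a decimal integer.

[0]=0x92 (little-endian) → word 0x92
type:5 @ bit 0 → (0x92>>0)&0x1f = 0x12
mode:3 @ bit 5 → (0x92>>5)&0x7 = 0x4  ←

4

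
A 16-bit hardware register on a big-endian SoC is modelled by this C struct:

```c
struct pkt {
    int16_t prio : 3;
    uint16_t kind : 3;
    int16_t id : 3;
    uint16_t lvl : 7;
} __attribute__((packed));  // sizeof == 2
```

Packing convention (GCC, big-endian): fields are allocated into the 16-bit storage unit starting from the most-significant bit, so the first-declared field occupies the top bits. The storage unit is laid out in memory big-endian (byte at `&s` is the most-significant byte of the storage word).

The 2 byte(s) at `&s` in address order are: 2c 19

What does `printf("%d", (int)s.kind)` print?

[0]=0x2c [1]=0x19 (big-endian) → word 0x2c19
prio [13+:3] = (word>>13) & 0x7 = 1
kind [10+:3] = (word>>10) & 0x7 = 3  ←
id [7+:3] = (word>>7) & 0x7 = 0
lvl [0+:7] = (word>>0) & 0x7f = 25

3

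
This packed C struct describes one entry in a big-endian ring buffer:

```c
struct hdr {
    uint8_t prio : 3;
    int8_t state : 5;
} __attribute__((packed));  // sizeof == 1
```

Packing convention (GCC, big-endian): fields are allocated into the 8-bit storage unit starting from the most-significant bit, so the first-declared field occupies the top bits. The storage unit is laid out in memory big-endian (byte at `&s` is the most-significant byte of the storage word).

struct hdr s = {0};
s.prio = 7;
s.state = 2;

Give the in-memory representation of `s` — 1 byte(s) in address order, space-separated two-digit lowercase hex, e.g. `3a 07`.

e2

[5+:3] prio=7 & 0x7 = 0x7; word=0xe0
[0+:5] state=2 & 0x1f = 0x2; word=0xe2
word = 0xe2 → big-endian bytes:
  [0]=0xe2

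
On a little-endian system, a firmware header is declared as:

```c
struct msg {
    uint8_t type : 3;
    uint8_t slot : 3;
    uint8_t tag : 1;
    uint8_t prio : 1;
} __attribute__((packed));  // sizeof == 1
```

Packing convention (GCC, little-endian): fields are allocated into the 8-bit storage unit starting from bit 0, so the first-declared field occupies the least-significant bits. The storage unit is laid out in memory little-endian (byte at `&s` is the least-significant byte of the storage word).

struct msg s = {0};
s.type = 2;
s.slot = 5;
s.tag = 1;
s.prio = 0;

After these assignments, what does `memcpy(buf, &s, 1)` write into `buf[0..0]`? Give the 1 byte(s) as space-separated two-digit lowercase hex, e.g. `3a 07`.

6a

type:3 = 2 → 0x2 << 0 → word 0x02
slot:3 = 5 → 0x5 << 3 → word 0x2a
tag:1 = 1 → 0x1 << 6 → word 0x6a
prio:1 = 0 → 0x0 << 7 → word 0x6a
word = 0x6a → little-endian bytes:
  [0]=0x6a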